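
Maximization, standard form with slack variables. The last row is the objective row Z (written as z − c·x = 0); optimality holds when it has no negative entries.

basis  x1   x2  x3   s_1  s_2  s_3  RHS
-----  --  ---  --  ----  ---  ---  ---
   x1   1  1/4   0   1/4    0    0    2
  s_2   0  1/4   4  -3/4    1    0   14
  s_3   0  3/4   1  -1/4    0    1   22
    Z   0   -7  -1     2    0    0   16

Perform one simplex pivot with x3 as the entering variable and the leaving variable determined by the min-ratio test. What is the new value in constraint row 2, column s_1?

Ratio test on column x3 — row 1: entry 0 ≤ 0; row 2: 14/4 = 7/2; row 3: 22/1 = 22. Minimum is 7/2 at row 2 (s_2 leaves); pivot element 4.
Divide row 2 by 4; eliminate column x3 from the other rows.
In the new row 2, the s_1 entry is the old entry divided by the pivot: (-3/4)/4 = -3/16.

-3/16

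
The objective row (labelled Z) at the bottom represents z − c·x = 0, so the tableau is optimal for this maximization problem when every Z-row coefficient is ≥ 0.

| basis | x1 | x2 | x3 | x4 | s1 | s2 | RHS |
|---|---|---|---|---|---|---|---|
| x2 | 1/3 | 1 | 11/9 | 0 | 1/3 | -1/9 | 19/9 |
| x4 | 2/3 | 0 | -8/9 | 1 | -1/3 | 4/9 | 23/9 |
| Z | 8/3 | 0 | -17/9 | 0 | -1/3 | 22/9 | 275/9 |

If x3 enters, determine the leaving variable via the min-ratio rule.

x2

Column x3 entries and ratios — x2: (19/9)/(11/9) = 19/11; x4: -8/9 ≤ 0, skip.
Smallest ratio is 19/11 in the row of x2, so x2 leaves.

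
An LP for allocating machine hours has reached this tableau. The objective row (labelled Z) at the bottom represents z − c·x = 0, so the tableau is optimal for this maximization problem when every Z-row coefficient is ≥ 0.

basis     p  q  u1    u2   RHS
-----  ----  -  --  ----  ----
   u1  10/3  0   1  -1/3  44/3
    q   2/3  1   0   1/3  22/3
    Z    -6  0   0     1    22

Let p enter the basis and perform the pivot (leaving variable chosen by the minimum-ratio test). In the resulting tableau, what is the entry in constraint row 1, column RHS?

Ratio test on column p — row 1: (44/3)/(10/3) = 22/5; row 2: (22/3)/(2/3) = 11. Minimum is 22/5 at row 1 (u1 leaves); pivot element 10/3.
Divide row 1 by 10/3; eliminate column p from the other rows.
In the new row 1, the RHS entry is the old entry divided by the pivot: (44/3)/(10/3) = 22/5.

22/5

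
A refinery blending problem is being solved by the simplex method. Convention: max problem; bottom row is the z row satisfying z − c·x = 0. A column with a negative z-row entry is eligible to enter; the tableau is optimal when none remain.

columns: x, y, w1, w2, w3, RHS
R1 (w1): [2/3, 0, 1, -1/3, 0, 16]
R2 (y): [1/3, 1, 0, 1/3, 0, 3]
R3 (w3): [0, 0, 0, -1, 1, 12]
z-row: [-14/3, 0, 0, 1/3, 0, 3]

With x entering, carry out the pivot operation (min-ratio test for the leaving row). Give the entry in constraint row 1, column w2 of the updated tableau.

Ratio test on column x — row 1: 16/(2/3) = 24; row 2: 3/(1/3) = 9; row 3: entry 0 ≤ 0. Minimum is 9 at row 2 (y leaves); pivot element 1/3.
Divide row 2 by 1/3; eliminate column x from the other rows.
Row 1 update in column w2: -1/3 − (2/3)·1 = -1.

-1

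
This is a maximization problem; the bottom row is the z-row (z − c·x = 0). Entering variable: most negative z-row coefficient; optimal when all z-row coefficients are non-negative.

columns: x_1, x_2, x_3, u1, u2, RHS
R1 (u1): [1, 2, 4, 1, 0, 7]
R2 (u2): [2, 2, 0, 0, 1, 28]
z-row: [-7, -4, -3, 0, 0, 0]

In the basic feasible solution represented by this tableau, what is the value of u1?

u1 is basic (row 1); its value is the RHS of that row, 7.

7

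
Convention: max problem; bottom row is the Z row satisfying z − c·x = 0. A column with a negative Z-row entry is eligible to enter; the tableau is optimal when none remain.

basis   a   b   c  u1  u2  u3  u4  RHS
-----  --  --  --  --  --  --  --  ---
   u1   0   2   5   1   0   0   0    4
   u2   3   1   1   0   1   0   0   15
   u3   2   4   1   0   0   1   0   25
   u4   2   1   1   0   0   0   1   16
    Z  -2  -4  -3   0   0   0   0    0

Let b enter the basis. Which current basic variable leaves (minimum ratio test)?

u1

Column b entries and ratios — u1: 4/2 = 2; u2: 15/1 = 15; u3: 25/4 = 25/4; u4: 16/1 = 16.
Smallest ratio is 2 in the row of u1, so u1 leaves.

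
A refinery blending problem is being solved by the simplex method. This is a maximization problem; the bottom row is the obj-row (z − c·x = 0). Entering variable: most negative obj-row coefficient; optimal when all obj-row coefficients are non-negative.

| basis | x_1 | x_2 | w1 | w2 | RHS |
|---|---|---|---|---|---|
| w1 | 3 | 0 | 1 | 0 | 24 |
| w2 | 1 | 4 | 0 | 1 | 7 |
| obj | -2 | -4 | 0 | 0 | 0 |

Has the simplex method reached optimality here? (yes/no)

The obj-row has a negative entry -4 in column x_2, so it is not optimal.

no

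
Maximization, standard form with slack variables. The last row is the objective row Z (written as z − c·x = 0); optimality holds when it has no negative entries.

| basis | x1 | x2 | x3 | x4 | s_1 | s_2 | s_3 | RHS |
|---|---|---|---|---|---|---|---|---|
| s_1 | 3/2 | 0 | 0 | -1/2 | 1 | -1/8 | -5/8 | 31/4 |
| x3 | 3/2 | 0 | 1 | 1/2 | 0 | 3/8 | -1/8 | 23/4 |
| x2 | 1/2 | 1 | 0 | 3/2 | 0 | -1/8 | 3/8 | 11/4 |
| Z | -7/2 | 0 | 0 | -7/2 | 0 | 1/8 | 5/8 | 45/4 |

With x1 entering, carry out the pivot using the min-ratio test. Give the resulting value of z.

Ratio test on column x1 — row 1: (31/4)/(3/2) = 31/6; row 2: (23/4)/(3/2) = 23/6; row 3: (11/4)/(1/2) = 11/2. Minimum is 23/6 at row 2 (x3 leaves); pivot element 3/2.
Pivot on row 2; the Z-row RHS becomes 45/4 − (-7/2)·(23/6) = 74/3.

74/3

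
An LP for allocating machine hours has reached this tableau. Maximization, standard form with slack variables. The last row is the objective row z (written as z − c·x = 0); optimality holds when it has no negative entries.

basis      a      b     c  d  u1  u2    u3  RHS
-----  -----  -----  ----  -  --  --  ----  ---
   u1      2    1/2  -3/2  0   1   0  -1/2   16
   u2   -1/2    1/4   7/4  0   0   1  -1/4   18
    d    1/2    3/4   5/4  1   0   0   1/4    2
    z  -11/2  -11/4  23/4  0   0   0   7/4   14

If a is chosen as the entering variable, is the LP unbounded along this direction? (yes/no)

Column a has positive entries in row(s) 1, 3, so the ratio test bounds it — not unbounded.

no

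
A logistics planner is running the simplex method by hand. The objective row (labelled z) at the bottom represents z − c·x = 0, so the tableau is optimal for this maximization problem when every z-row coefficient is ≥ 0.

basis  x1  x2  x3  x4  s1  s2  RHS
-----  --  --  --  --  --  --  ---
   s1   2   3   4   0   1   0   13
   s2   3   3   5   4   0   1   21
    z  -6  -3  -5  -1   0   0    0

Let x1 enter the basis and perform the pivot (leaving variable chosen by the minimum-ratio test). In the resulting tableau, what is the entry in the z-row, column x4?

Ratio test on column x1 — row 1: 13/2 = 13/2; row 2: 21/3 = 7. Minimum is 13/2 at row 1 (s1 leaves); pivot element 2.
Divide row 1 by 2; eliminate column x1 from the other rows.
z-row update in column x4: -1 − (-6)·0 = -1.

-1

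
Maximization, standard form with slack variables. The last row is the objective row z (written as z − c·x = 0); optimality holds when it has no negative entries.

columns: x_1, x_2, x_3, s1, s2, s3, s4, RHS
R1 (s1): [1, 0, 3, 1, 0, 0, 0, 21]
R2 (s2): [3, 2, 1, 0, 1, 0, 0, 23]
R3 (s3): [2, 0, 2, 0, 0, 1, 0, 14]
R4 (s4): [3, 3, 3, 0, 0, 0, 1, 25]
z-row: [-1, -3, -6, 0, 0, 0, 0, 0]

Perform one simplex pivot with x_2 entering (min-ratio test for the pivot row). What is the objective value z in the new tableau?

25

Ratio test on column x_2 — row 1: entry 0 ≤ 0; row 2: 23/2 = 23/2; row 3: entry 0 ≤ 0; row 4: 25/3 = 25/3. Minimum is 25/3 at row 4 (s4 leaves); pivot element 3.
Pivot on row 4; the z-row RHS becomes 0 − (-3)·(25/3) = 25.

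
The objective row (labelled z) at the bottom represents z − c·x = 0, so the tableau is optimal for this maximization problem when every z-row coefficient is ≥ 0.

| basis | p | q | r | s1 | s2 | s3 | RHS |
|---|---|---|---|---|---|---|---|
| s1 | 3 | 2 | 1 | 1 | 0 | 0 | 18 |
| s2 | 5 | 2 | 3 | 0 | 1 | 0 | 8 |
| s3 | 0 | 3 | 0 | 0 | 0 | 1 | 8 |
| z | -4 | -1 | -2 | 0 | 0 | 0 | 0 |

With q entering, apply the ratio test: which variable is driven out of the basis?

s3

Column q entries and ratios — s1: 18/2 = 9; s2: 8/2 = 4; s3: 8/3 = 8/3.
Smallest ratio is 8/3 in the row of s3, so s3 leaves.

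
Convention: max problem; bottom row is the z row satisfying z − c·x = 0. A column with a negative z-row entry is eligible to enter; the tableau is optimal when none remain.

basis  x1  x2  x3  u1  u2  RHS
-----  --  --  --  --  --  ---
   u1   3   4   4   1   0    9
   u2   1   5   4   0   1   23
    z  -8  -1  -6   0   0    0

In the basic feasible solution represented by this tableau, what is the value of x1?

x1 is not in the basis, so in the current basic feasible solution x1 = 0.

0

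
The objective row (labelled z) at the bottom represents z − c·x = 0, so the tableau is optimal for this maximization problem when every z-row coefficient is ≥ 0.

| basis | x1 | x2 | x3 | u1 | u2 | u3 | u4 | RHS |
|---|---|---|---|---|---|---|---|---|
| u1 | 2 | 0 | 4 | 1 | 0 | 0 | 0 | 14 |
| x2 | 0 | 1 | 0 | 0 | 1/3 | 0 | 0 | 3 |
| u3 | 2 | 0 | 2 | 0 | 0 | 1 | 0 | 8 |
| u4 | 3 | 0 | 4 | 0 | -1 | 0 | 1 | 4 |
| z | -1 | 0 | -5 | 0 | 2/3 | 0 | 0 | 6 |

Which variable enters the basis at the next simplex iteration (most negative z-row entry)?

Negative z-row entries: x1: -1, x3: -5.
The most negative is -5 in column x3, so x3 enters.

x3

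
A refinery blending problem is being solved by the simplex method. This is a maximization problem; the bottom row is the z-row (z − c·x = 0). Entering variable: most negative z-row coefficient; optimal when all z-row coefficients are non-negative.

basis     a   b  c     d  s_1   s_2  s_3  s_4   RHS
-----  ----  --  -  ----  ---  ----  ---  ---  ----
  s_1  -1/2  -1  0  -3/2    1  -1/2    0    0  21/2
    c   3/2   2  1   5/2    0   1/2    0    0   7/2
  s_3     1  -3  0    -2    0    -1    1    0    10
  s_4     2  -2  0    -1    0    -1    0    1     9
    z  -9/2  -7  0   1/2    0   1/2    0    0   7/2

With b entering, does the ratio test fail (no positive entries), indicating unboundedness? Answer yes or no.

Column b has positive entries in row(s) 2, so the ratio test bounds it — not unbounded.

no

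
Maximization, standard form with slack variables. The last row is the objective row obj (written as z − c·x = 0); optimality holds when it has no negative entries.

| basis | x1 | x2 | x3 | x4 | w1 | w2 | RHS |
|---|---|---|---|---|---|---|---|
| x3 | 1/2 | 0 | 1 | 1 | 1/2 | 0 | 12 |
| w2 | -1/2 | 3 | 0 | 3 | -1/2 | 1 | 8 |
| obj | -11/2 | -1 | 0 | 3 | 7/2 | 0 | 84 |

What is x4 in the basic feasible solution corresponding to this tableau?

x4 is not in the basis, so in the current basic feasible solution x4 = 0.

0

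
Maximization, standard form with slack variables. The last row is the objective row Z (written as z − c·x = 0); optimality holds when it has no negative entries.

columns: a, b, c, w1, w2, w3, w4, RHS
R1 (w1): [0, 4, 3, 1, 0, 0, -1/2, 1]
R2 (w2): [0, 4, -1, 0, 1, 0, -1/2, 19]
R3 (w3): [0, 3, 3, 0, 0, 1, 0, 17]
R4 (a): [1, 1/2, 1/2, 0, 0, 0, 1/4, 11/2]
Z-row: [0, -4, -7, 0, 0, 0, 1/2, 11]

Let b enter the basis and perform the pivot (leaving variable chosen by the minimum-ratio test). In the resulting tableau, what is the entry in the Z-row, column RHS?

Ratio test on column b — row 1: 1/4 = 1/4; row 2: 19/4 = 19/4; row 3: 17/3 = 17/3; row 4: (11/2)/(1/2) = 11. Minimum is 1/4 at row 1 (w1 leaves); pivot element 4.
Divide row 1 by 4; eliminate column b from the other rows.
Z-row update in column RHS: 11 − (-4)·(1/4) = 12.

12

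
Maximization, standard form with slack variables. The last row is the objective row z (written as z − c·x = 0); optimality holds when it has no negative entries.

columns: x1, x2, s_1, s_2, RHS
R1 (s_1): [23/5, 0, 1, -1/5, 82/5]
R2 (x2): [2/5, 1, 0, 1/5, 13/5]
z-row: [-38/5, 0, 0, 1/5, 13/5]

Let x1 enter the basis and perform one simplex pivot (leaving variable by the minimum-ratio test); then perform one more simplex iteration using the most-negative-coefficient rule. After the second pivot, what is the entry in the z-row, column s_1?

8/5

Ratio test on column x1 — row 1: (82/5)/(23/5) = 82/23; row 2: (13/5)/(2/5) = 13/2. Minimum is 82/23 at row 1 (s_1 leaves); pivot element 23/5.
Divide row 1 by 23/5; eliminate column x1 from the other rows.
Second iteration: most negative z-row entry is -3/23 in column s_2, so s_2 enters.
Ratio test on column s_2 — row 1: entry -1/23 ≤ 0; row 2: (27/23)/(5/23) = 27/5. Minimum is 27/5 at row 2 (x2 leaves); pivot element 5/23.
Divide row 2 by 5/23; eliminate column s_2 from the other rows.
After both pivots, the entry at the z-row, column s_1 is 8/5.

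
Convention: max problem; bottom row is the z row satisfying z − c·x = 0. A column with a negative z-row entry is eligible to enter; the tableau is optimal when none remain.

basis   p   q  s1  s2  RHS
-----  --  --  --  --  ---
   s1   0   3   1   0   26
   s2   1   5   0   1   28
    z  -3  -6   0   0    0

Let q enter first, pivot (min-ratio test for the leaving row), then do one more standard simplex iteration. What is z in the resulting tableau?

Ratio test on column q — row 1: 26/3 = 26/3; row 2: 28/5 = 28/5. Minimum is 28/5 at row 2 (s2 leaves); pivot element 5.
Pivot on row 2; the z-row RHS becomes 0 − (-6)·(28/5) = 168/5.
Next entering variable (most negative z-row entry -9/5): p.
Ratio test on column p — row 1: entry -3/5 ≤ 0; row 2: (28/5)/(1/5) = 28. Minimum is 28 at row 2 (q leaves); pivot element 1/5.
After the second pivot the z-row RHS is 168/5 − (-9/5)·28 = 84.

84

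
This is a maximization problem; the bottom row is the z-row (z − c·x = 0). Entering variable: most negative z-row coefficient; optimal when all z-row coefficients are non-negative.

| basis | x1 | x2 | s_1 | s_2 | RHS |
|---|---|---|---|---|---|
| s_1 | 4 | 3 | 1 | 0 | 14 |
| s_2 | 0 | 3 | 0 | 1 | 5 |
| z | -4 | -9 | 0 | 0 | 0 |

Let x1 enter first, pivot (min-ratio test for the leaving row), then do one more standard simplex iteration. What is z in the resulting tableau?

Ratio test on column x1 — row 1: 14/4 = 7/2; row 2: entry 0 ≤ 0. Minimum is 7/2 at row 1 (s_1 leaves); pivot element 4.
Pivot on row 1; the z-row RHS becomes 0 − (-4)·(7/2) = 14.
Next entering variable (most negative z-row entry -6): x2.
Ratio test on column x2 — row 1: (7/2)/(3/4) = 14/3; row 2: 5/3 = 5/3. Minimum is 5/3 at row 2 (s_2 leaves); pivot element 3.
After the second pivot the z-row RHS is 14 − (-6)·(5/3) = 24.

24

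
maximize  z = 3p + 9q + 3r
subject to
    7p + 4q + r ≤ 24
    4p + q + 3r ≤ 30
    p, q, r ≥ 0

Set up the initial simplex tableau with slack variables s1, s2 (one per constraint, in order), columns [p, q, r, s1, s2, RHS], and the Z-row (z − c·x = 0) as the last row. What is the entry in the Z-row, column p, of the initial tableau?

The Z-row carries the negated objective coefficients: the p entry is -3.

-3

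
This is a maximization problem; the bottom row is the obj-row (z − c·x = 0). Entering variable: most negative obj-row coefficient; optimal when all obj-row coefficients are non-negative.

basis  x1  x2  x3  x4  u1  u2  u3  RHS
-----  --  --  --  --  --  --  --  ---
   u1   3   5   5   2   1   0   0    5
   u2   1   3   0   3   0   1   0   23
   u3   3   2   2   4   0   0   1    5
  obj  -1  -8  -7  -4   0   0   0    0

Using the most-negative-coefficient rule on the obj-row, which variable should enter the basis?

Negative obj-row entries: x1: -1, x2: -8, x3: -7, x4: -4.
The most negative is -8 in column x2, so x2 enters.

x2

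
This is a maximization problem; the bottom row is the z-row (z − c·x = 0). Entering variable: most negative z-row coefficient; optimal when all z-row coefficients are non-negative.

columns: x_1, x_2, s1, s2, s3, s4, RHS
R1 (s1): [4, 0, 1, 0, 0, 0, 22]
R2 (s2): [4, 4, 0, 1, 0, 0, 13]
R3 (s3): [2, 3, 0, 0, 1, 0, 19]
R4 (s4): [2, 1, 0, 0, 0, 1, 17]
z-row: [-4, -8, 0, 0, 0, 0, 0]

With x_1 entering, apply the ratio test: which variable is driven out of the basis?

Column x_1 entries and ratios — s1: 22/4 = 11/2; s2: 13/4 = 13/4; s3: 19/2 = 19/2; s4: 17/2 = 17/2.
Smallest ratio is 13/4 in the row of s2, so s2 leaves.

s2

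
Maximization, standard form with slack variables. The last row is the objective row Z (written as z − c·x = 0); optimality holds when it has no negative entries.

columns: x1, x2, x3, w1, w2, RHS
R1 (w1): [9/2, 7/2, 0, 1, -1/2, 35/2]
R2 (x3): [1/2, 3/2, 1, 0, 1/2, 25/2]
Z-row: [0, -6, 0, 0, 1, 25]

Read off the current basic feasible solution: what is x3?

x3 is basic (row 2); its value is the RHS of that row, 25/2.

25/2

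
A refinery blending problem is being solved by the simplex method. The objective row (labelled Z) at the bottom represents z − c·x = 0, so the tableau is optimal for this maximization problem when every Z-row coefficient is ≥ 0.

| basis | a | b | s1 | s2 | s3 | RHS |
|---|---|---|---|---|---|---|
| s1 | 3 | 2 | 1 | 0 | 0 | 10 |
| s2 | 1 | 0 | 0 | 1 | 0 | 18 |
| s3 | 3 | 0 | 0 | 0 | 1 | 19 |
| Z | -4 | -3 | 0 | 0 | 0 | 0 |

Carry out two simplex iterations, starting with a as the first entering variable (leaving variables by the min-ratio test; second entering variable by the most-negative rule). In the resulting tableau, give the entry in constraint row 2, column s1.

0

Ratio test on column a — row 1: 10/3 = 10/3; row 2: 18/1 = 18; row 3: 19/3 = 19/3. Minimum is 10/3 at row 1 (s1 leaves); pivot element 3.
Divide row 1 by 3; eliminate column a from the other rows.
Second iteration: most negative Z-row entry is -1/3 in column b, so b enters.
Ratio test on column b — row 1: (10/3)/(2/3) = 5; row 2: entry -2/3 ≤ 0; row 3: entry -2 ≤ 0. Minimum is 5 at row 1 (a leaves); pivot element 2/3.
Divide row 1 by 2/3; eliminate column b from the other rows.
After both pivots, the entry at constraint row 2, column s1 is 0.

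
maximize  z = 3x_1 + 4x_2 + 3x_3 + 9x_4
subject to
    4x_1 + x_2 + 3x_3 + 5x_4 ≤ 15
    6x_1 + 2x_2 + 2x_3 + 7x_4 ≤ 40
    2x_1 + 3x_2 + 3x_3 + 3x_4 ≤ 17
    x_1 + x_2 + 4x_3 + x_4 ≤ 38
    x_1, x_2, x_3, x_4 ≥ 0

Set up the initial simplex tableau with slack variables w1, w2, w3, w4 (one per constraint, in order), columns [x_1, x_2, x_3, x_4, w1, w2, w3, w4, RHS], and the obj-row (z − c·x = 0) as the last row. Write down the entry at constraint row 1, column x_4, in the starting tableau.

Constraint 1 has coefficient 5 on x_4.

5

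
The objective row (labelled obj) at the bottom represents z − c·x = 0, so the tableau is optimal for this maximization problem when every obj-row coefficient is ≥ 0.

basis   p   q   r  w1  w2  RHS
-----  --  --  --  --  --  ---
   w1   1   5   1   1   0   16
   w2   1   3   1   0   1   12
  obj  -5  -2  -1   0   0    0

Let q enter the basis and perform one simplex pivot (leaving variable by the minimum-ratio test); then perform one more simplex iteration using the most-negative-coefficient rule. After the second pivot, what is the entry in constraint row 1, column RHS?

2

Ratio test on column q — row 1: 16/5 = 16/5; row 2: 12/3 = 4. Minimum is 16/5 at row 1 (w1 leaves); pivot element 5.
Divide row 1 by 5; eliminate column q from the other rows.
Second iteration: most negative obj-row entry is -23/5 in column p, so p enters.
Ratio test on column p — row 1: (16/5)/(1/5) = 16; row 2: (12/5)/(2/5) = 6. Minimum is 6 at row 2 (w2 leaves); pivot element 2/5.
Divide row 2 by 2/5; eliminate column p from the other rows.
After both pivots, the entry at constraint row 1, column RHS is 2.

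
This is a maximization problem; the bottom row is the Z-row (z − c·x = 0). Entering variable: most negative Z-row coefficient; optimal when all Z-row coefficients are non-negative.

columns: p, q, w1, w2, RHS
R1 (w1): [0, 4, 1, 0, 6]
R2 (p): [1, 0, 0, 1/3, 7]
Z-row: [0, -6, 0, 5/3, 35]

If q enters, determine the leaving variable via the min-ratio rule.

w1

Column q entries and ratios — w1: 6/4 = 3/2; p: 0 ≤ 0, skip.
Smallest ratio is 3/2 in the row of w1, so w1 leaves.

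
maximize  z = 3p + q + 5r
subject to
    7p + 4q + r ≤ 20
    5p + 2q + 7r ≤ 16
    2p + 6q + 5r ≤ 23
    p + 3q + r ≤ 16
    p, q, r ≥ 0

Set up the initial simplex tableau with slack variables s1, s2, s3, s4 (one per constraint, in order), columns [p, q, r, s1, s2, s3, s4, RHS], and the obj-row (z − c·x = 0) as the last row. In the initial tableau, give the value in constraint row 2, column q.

Constraint 2 has coefficient 2 on q.

2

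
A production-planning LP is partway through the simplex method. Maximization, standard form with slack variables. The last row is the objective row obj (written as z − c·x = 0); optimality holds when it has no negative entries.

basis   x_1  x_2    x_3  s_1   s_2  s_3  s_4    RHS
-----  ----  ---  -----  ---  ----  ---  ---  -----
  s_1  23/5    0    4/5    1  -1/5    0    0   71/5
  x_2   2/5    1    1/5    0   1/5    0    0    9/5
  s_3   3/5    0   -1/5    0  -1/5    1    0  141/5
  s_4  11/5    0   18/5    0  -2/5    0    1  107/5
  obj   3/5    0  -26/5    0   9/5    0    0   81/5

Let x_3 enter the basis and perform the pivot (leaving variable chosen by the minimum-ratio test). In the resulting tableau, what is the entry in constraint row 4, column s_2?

Ratio test on column x_3 — row 1: (71/5)/(4/5) = 71/4; row 2: (9/5)/(1/5) = 9; row 3: entry -1/5 ≤ 0; row 4: (107/5)/(18/5) = 107/18. Minimum is 107/18 at row 4 (s_4 leaves); pivot element 18/5.
Divide row 4 by 18/5; eliminate column x_3 from the other rows.
In the new row 4, the s_2 entry is the old entry divided by the pivot: (-2/5)/(18/5) = -1/9.

-1/9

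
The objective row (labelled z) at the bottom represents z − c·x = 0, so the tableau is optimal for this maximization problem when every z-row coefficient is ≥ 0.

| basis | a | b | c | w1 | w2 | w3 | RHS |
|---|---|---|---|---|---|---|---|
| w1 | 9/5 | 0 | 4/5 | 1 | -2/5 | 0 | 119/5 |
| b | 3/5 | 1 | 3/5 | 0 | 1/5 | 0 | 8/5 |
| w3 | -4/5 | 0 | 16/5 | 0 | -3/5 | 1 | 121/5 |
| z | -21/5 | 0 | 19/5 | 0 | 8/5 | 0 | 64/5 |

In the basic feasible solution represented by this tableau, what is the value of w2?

0

w2 is not in the basis, so in the current basic feasible solution w2 = 0.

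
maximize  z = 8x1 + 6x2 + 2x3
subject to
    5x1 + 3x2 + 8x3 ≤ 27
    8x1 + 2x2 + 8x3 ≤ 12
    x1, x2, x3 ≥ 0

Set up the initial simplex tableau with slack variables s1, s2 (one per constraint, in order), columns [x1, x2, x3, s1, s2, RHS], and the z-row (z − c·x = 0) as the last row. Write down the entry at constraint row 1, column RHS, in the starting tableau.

27

The RHS of constraint 1 is b_1 = 27.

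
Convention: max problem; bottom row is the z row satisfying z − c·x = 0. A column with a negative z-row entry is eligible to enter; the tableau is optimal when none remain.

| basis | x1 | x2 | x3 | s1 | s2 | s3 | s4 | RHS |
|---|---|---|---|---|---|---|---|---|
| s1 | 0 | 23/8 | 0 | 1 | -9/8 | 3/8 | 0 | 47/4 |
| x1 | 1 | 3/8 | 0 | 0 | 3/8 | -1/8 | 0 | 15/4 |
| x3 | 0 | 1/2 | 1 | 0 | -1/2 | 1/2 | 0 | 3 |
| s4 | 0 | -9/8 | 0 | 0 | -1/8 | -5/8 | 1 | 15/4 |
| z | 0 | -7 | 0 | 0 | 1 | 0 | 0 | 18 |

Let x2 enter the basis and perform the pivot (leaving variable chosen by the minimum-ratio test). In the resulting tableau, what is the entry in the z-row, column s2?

Ratio test on column x2 — row 1: (47/4)/(23/8) = 94/23; row 2: (15/4)/(3/8) = 10; row 3: 3/(1/2) = 6; row 4: entry -9/8 ≤ 0. Minimum is 94/23 at row 1 (s1 leaves); pivot element 23/8.
Divide row 1 by 23/8; eliminate column x2 from the other rows.
z-row update in column s2: 1 − (-7)·(-9/23) = -40/23.

-40/23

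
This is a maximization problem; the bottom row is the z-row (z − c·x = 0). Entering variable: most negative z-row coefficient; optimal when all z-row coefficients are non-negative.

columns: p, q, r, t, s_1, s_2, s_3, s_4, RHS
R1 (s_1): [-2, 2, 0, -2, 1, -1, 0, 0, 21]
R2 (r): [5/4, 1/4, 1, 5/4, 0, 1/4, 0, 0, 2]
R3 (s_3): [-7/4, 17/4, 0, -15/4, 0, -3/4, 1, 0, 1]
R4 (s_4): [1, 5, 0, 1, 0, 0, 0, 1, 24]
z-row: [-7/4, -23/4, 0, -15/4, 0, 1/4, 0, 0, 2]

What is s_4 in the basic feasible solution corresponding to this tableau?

s_4 is basic (row 4); its value is the RHS of that row, 24.

24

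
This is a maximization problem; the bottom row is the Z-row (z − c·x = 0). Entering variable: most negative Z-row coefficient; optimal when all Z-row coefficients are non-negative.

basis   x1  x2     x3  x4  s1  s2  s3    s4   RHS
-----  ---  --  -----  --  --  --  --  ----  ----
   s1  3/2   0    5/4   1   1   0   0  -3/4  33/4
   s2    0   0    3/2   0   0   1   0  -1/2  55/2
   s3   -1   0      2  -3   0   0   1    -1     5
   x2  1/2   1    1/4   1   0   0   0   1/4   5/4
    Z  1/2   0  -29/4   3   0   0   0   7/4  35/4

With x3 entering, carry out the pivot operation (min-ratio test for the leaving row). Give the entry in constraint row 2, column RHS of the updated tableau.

Ratio test on column x3 — row 1: (33/4)/(5/4) = 33/5; row 2: (55/2)/(3/2) = 55/3; row 3: 5/2 = 5/2; row 4: (5/4)/(1/4) = 5. Minimum is 5/2 at row 3 (s3 leaves); pivot element 2.
Divide row 3 by 2; eliminate column x3 from the other rows.
Row 2 update in column RHS: 55/2 − (3/2)·(5/2) = 95/4.

95/4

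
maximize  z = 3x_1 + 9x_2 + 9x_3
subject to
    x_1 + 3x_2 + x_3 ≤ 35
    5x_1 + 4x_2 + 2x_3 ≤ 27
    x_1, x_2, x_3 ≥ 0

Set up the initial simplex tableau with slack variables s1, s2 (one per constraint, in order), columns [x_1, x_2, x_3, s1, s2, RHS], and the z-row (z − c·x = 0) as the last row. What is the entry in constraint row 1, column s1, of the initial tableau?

1

Slack s1 belongs to constraint 1; its column is the unit vector e_1, so the entry in row 1 is 1.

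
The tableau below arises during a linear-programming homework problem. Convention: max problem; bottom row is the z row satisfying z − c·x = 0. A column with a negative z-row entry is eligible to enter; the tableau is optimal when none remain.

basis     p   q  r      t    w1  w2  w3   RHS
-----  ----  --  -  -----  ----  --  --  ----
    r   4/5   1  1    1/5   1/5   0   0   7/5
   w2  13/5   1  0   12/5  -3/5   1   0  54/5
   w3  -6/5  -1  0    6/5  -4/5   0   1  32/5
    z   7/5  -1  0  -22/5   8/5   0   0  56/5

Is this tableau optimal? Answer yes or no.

The z-row has a negative entry -22/5 in column t, so it is not optimal.

no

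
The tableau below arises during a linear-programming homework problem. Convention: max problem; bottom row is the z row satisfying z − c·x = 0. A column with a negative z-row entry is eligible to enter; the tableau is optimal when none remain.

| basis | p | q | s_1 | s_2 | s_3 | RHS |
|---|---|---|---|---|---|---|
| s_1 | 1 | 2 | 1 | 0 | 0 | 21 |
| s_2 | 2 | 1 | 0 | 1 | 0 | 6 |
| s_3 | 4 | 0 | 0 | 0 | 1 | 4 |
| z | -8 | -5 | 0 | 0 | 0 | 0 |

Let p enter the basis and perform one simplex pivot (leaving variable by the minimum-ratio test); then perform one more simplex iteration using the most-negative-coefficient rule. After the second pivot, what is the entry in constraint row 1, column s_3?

Ratio test on column p — row 1: 21/1 = 21; row 2: 6/2 = 3; row 3: 4/4 = 1. Minimum is 1 at row 3 (s_3 leaves); pivot element 4.
Divide row 3 by 4; eliminate column p from the other rows.
Second iteration: most negative z-row entry is -5 in column q, so q enters.
Ratio test on column q — row 1: 20/2 = 10; row 2: 4/1 = 4; row 3: entry 0 ≤ 0. Minimum is 4 at row 2 (s_2 leaves); pivot element 1.
Divide row 2 by 1; eliminate column q from the other rows.
After both pivots, the entry at constraint row 1, column s_3 is 3/4.

3/4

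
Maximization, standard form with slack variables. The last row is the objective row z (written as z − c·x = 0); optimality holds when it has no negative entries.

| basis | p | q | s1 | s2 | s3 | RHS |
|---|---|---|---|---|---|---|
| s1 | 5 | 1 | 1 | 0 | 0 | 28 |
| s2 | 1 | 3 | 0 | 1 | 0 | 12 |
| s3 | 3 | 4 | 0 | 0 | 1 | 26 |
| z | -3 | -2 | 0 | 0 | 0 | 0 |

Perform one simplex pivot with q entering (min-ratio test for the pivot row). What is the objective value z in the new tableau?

Ratio test on column q — row 1: 28/1 = 28; row 2: 12/3 = 4; row 3: 26/4 = 13/2. Minimum is 4 at row 2 (s2 leaves); pivot element 3.
Pivot on row 2; the z-row RHS becomes 0 − (-2)·4 = 8.

8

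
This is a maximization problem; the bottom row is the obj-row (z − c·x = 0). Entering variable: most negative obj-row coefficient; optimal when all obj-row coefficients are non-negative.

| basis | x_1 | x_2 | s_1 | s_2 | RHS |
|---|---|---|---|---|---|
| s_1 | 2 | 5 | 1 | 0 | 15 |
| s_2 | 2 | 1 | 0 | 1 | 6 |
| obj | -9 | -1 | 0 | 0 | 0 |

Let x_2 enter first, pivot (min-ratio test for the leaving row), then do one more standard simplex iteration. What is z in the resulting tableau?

Ratio test on column x_2 — row 1: 15/5 = 3; row 2: 6/1 = 6. Minimum is 3 at row 1 (s_1 leaves); pivot element 5.
Pivot on row 1; the obj-row RHS becomes 0 − (-1)·3 = 3.
Next entering variable (most negative obj-row entry -43/5): x_1.
Ratio test on column x_1 — row 1: 3/(2/5) = 15/2; row 2: 3/(8/5) = 15/8. Minimum is 15/8 at row 2 (s_2 leaves); pivot element 8/5.
After the second pivot the obj-row RHS is 3 − (-43/5)·(15/8) = 153/8.

153/8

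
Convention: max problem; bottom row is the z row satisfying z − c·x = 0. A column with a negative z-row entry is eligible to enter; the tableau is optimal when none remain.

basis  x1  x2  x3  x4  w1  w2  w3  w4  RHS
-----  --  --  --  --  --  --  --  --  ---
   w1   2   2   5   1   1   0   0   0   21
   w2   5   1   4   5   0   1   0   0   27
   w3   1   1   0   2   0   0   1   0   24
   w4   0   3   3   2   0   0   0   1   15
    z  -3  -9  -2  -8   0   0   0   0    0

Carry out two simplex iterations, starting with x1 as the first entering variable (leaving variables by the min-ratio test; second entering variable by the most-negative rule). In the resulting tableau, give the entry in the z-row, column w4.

14/5

Ratio test on column x1 — row 1: 21/2 = 21/2; row 2: 27/5 = 27/5; row 3: 24/1 = 24; row 4: entry 0 ≤ 0. Minimum is 27/5 at row 2 (w2 leaves); pivot element 5.
Divide row 2 by 5; eliminate column x1 from the other rows.
Second iteration: most negative z-row entry is -42/5 in column x2, so x2 enters.
Ratio test on column x2 — row 1: (51/5)/(8/5) = 51/8; row 2: (27/5)/(1/5) = 27; row 3: (93/5)/(4/5) = 93/4; row 4: 15/3 = 5. Minimum is 5 at row 4 (w4 leaves); pivot element 3.
Divide row 4 by 3; eliminate column x2 from the other rows.
After both pivots, the entry at the z-row, column w4 is 14/5.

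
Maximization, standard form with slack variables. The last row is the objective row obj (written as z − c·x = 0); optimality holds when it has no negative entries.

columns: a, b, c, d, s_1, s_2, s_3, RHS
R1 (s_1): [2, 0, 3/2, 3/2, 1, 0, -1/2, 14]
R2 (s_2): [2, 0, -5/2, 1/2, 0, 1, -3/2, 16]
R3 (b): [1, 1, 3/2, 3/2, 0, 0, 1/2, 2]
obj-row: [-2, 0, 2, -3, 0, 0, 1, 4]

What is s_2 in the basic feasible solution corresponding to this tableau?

s_2 is basic (row 2); its value is the RHS of that row, 16.

16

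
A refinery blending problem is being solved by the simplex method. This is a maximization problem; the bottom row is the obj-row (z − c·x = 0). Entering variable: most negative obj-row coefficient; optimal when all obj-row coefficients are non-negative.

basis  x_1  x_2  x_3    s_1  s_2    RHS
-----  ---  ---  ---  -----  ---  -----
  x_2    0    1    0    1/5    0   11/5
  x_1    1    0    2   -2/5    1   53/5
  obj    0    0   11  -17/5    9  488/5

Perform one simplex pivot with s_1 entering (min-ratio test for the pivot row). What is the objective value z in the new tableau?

Ratio test on column s_1 — row 1: (11/5)/(1/5) = 11; row 2: entry -2/5 ≤ 0. Minimum is 11 at row 1 (x_2 leaves); pivot element 1/5.
Pivot on row 1; the obj-row RHS becomes 488/5 − (-17/5)·11 = 135.

135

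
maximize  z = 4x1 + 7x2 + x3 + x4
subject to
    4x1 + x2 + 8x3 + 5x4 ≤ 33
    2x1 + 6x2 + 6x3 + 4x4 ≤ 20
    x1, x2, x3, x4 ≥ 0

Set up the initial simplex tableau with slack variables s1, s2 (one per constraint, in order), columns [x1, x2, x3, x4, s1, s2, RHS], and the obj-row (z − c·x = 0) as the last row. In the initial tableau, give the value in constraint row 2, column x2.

6

Constraint 2 has coefficient 6 on x2.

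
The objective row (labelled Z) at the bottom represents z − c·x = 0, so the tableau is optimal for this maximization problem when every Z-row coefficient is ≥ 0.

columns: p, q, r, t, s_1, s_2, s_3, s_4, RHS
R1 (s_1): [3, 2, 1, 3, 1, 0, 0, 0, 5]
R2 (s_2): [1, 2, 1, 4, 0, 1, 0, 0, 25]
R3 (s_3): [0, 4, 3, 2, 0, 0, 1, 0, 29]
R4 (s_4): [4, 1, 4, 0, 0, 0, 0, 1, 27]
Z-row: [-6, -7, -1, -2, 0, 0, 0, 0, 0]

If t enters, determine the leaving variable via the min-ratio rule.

Column t entries and ratios — s_1: 5/3 = 5/3; s_2: 25/4 = 25/4; s_3: 29/2 = 29/2; s_4: 0 ≤ 0, skip.
Smallest ratio is 5/3 in the row of s_1, so s_1 leaves.

s_1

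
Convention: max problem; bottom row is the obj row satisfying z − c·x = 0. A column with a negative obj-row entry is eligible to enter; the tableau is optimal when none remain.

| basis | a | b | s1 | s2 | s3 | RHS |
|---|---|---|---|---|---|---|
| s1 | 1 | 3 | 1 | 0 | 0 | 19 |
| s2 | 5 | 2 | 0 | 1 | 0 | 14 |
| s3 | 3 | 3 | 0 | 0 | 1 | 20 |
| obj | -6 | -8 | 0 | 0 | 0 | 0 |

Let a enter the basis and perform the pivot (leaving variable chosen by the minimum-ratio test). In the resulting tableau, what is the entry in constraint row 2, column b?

2/5

Ratio test on column a — row 1: 19/1 = 19; row 2: 14/5 = 14/5; row 3: 20/3 = 20/3. Minimum is 14/5 at row 2 (s2 leaves); pivot element 5.
Divide row 2 by 5; eliminate column a from the other rows.
In the new row 2, the b entry is the old entry divided by the pivot: 2/5 = 2/5.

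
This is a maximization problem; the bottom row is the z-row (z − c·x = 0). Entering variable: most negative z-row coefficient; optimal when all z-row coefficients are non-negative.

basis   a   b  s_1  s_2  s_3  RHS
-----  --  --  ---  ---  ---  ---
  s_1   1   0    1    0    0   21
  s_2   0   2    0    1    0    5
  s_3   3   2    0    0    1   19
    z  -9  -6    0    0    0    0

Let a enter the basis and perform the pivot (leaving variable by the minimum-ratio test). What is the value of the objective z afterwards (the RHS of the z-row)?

Ratio test on column a — row 1: 21/1 = 21; row 2: entry 0 ≤ 0; row 3: 19/3 = 19/3. Minimum is 19/3 at row 3 (s_3 leaves); pivot element 3.
Pivot on row 3; the z-row RHS becomes 0 − (-9)·(19/3) = 57.

57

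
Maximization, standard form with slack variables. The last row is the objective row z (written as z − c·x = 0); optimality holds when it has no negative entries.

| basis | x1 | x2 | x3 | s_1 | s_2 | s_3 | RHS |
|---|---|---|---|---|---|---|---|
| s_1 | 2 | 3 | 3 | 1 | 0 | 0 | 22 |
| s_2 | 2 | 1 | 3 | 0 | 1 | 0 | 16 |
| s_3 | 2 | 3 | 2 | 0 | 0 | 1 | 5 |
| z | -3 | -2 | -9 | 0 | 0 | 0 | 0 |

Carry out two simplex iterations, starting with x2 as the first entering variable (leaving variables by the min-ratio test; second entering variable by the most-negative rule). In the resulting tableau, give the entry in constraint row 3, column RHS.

5/2

Ratio test on column x2 — row 1: 22/3 = 22/3; row 2: 16/1 = 16; row 3: 5/3 = 5/3. Minimum is 5/3 at row 3 (s_3 leaves); pivot element 3.
Divide row 3 by 3; eliminate column x2 from the other rows.
Second iteration: most negative z-row entry is -23/3 in column x3, so x3 enters.
Ratio test on column x3 — row 1: 17/1 = 17; row 2: (43/3)/(7/3) = 43/7; row 3: (5/3)/(2/3) = 5/2. Minimum is 5/2 at row 3 (x2 leaves); pivot element 2/3.
Divide row 3 by 2/3; eliminate column x3 from the other rows.
After both pivots, the entry at constraint row 3, column RHS is 5/2.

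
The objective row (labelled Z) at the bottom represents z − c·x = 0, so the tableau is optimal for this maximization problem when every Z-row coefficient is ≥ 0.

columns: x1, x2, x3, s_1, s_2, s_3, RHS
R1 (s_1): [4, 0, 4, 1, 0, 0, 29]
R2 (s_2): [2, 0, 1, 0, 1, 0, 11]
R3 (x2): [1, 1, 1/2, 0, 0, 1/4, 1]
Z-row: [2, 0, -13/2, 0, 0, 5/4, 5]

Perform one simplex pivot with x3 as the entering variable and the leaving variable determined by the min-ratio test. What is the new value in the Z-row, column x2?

Ratio test on column x3 — row 1: 29/4 = 29/4; row 2: 11/1 = 11; row 3: 1/(1/2) = 2. Minimum is 2 at row 3 (x2 leaves); pivot element 1/2.
Divide row 3 by 1/2; eliminate column x3 from the other rows.
Z-row update in column x2: 0 − (-13/2)·2 = 13.

13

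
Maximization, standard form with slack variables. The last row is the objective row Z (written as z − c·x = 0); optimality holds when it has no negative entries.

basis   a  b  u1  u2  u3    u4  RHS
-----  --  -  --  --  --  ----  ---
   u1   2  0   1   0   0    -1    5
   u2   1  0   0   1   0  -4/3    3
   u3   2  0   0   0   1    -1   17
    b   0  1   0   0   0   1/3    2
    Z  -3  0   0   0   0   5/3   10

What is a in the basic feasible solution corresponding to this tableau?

0

a is not in the basis, so in the current basic feasible solution a = 0.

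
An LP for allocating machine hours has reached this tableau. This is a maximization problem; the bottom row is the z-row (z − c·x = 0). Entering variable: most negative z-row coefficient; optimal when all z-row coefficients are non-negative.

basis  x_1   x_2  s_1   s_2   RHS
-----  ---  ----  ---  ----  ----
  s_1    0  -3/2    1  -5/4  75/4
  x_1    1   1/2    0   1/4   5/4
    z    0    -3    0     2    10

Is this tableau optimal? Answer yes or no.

no

The z-row has a negative entry -3 in column x_2, so it is not optimal.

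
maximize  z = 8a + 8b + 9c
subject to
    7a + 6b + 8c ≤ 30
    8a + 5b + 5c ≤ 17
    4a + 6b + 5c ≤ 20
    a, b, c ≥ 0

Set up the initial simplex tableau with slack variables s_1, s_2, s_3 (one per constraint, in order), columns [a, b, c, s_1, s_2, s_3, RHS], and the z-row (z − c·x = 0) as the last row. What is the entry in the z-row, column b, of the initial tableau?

The z-row carries the negated objective coefficients: the b entry is -8.

-8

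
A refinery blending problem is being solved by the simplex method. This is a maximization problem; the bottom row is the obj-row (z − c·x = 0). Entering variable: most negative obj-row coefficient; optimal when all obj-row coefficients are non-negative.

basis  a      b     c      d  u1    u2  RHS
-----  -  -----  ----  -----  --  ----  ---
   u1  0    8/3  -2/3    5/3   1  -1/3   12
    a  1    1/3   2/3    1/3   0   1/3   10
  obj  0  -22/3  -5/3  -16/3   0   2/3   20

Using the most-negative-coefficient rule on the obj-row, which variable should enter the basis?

Negative obj-row entries: b: -22/3, c: -5/3, d: -16/3.
The most negative is -22/3 in column b, so b enters.

b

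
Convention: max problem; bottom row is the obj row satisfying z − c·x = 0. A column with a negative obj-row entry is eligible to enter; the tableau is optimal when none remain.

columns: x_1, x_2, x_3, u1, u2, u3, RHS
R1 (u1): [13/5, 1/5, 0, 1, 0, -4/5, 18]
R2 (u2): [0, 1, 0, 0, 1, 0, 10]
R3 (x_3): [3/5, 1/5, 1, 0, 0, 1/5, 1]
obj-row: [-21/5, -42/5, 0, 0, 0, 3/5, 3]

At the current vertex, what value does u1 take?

18

u1 is basic (row 1); its value is the RHS of that row, 18.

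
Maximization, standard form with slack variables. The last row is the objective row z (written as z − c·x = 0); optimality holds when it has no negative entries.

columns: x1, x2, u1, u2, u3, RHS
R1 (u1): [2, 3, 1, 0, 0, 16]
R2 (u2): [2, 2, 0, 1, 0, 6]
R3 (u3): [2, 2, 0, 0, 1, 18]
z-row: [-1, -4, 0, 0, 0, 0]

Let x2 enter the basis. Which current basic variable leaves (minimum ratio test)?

u2

Column x2 entries and ratios — u1: 16/3 = 16/3; u2: 6/2 = 3; u3: 18/2 = 9.
Smallest ratio is 3 in the row of u2, so u2 leaves.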